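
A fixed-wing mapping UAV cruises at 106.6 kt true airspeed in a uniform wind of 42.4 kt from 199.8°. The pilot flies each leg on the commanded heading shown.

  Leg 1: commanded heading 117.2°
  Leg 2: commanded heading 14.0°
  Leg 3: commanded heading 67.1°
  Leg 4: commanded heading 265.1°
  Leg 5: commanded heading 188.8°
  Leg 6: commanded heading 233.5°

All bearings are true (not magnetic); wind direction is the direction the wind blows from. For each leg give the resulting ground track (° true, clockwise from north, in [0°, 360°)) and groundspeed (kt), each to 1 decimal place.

Leg 1: track=94.6°, groundspeed=109.5 kt
Leg 2: track=15.6°, groundspeed=148.8 kt
Leg 3: track=54.1°, groundspeed=138.9 kt
Leg 4: track=288.5°, groundspeed=96.9 kt
Leg 5: track=181.7°, groundspeed=65.5 kt
Leg 6: track=251.8°, groundspeed=75.1 kt

Leg 1: heading 117.2°; drift -22.6° → track 94.6°, groundspeed 109.5 kt
Leg 2: heading 14.0°; drift +1.6° → track 15.6°, groundspeed 148.8 kt
Leg 3: heading 67.1°; drift -13.0° → track 54.1°, groundspeed 138.9 kt
Leg 4: heading 265.1°; drift +23.4° → track 288.5°, groundspeed 96.9 kt
Leg 5: heading 188.8°; drift -7.1° → track 181.7°, groundspeed 65.5 kt
Leg 6: heading 233.5°; drift +18.3° → track 251.8°, groundspeed 75.1 kt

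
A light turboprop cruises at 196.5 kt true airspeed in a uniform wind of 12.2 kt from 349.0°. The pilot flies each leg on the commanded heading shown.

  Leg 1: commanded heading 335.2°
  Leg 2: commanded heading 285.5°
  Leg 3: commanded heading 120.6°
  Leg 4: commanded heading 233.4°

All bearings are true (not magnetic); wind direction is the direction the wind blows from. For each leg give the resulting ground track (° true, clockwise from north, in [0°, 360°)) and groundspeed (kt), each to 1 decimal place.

Leg 1: heading 335.2°; drift -0.9° → track 334.3°, groundspeed 184.7 kt
Leg 2: heading 285.5°; drift -3.3° → track 282.2°, groundspeed 191.4 kt
Leg 3: heading 120.6°; drift +2.6° → track 123.2°, groundspeed 204.8 kt
Leg 4: heading 233.4°; drift -3.1° → track 230.3°, groundspeed 202.1 kt

Leg 1: track=334.3°, groundspeed=184.7 kt
Leg 2: track=282.2°, groundspeed=191.4 kt
Leg 3: track=123.2°, groundspeed=204.8 kt
Leg 4: track=230.3°, groundspeed=202.1 kt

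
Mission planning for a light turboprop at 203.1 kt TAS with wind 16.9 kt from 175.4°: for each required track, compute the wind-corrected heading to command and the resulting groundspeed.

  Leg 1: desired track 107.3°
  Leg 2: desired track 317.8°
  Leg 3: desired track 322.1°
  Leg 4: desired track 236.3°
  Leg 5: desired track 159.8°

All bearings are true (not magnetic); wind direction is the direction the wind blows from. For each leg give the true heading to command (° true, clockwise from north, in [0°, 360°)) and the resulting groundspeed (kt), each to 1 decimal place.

Leg 1: desired track 107.3°; wind correction +4.4° → command heading 111.7°, groundspeed 196.2 kt
Leg 2: desired track 317.8°; wind correction -2.9° → command heading 314.9°, groundspeed 216.2 kt
Leg 3: desired track 322.1°; wind correction -2.6° → command heading 319.5°, groundspeed 217.0 kt
Leg 4: desired track 236.3°; wind correction -4.2° → command heading 232.1°, groundspeed 194.3 kt
Leg 5: desired track 159.8°; wind correction +1.3° → command heading 161.1°, groundspeed 186.8 kt

Leg 1: heading=111.7°, groundspeed=196.2 kt
Leg 2: heading=314.9°, groundspeed=216.2 kt
Leg 3: heading=319.5°, groundspeed=217.0 kt
Leg 4: heading=232.1°, groundspeed=194.3 kt
Leg 5: heading=161.1°, groundspeed=186.8 kt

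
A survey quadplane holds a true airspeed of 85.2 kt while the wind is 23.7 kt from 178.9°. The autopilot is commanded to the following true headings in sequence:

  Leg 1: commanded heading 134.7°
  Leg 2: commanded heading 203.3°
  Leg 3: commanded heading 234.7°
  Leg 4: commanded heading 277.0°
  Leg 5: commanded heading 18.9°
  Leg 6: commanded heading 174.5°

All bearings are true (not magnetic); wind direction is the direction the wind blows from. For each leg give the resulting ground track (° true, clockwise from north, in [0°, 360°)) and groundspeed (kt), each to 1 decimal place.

Leg 1: heading 134.7°; drift -13.6° → track 121.1°, groundspeed 70.2 kt
Leg 2: heading 203.3°; drift +8.7° → track 212.0°, groundspeed 64.4 kt
Leg 3: heading 234.7°; drift +15.3° → track 250.0°, groundspeed 74.5 kt
Leg 4: heading 277.0°; drift +14.8° → track 291.8°, groundspeed 91.6 kt
Leg 5: heading 18.9°; drift -4.3° → track 14.6°, groundspeed 107.8 kt
Leg 6: heading 174.5°; drift -1.7° → track 172.8°, groundspeed 61.6 kt

Leg 1: track=121.1°, groundspeed=70.2 kt
Leg 2: track=212.0°, groundspeed=64.4 kt
Leg 3: track=250.0°, groundspeed=74.5 kt
Leg 4: track=291.8°, groundspeed=91.6 kt
Leg 5: track=14.6°, groundspeed=107.8 kt
Leg 6: track=172.8°, groundspeed=61.6 kt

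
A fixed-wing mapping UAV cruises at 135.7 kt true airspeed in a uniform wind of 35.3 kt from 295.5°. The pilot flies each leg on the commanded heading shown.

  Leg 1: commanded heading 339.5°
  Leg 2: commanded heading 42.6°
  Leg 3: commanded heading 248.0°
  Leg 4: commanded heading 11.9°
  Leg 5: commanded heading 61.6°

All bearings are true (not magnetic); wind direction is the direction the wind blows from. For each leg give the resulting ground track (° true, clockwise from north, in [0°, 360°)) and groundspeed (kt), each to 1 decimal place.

Leg 1: track=352.0°, groundspeed=113.0 kt
Leg 2: track=55.6°, groundspeed=149.9 kt
Leg 3: track=234.9°, groundspeed=114.8 kt
Leg 4: track=27.0°, groundspeed=131.9 kt
Leg 5: track=71.9°, groundspeed=159.1 kt

Leg 1: heading 339.5°; drift +12.5° → track 352.0°, groundspeed 113.0 kt
Leg 2: heading 42.6°; drift +13.0° → track 55.6°, groundspeed 149.9 kt
Leg 3: heading 248.0°; drift -13.1° → track 234.9°, groundspeed 114.8 kt
Leg 4: heading 11.9°; drift +15.1° → track 27.0°, groundspeed 131.9 kt
Leg 5: heading 61.6°; drift +10.3° → track 71.9°, groundspeed 159.1 kt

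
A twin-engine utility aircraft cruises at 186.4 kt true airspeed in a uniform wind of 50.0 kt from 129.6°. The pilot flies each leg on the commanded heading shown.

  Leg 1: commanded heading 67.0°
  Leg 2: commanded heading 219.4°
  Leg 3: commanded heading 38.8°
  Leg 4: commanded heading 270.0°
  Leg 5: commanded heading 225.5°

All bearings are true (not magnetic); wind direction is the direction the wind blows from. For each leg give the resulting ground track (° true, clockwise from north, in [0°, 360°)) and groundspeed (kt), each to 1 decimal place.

Leg 1: heading 67.0°; drift -15.2° → track 51.8°, groundspeed 169.3 kt
Leg 2: heading 219.4°; drift +15.0° → track 234.4°, groundspeed 192.8 kt
Leg 3: heading 38.8°; drift -15.0° → track 23.8°, groundspeed 193.7 kt
Leg 4: heading 270.0°; drift +8.1° → track 278.1°, groundspeed 227.2 kt
Leg 5: heading 225.5°; drift +14.6° → track 240.1°, groundspeed 197.9 kt

Leg 1: track=51.8°, groundspeed=169.3 kt
Leg 2: track=234.4°, groundspeed=192.8 kt
Leg 3: track=23.8°, groundspeed=193.7 kt
Leg 4: track=278.1°, groundspeed=227.2 kt
Leg 5: track=240.1°, groundspeed=197.9 kt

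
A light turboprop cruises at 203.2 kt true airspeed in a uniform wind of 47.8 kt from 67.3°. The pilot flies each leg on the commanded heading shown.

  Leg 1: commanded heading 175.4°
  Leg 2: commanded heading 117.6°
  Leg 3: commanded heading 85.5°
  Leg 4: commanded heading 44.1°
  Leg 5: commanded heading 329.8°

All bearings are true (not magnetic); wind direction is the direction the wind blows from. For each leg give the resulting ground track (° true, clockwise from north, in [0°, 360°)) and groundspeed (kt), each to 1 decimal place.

Leg 1: heading 175.4°; drift +11.8° → track 187.2°, groundspeed 222.7 kt
Leg 2: heading 117.6°; drift +12.0° → track 129.6°, groundspeed 176.5 kt
Leg 3: heading 85.5°; drift +5.4° → track 90.9°, groundspeed 158.5 kt
Leg 4: heading 44.1°; drift -6.7° → track 37.4°, groundspeed 160.4 kt
Leg 5: heading 329.8°; drift -12.7° → track 317.1°, groundspeed 214.7 kt

Leg 1: track=187.2°, groundspeed=222.7 kt
Leg 2: track=129.6°, groundspeed=176.5 kt
Leg 3: track=90.9°, groundspeed=158.5 kt
Leg 4: track=37.4°, groundspeed=160.4 kt
Leg 5: track=317.1°, groundspeed=214.7 kt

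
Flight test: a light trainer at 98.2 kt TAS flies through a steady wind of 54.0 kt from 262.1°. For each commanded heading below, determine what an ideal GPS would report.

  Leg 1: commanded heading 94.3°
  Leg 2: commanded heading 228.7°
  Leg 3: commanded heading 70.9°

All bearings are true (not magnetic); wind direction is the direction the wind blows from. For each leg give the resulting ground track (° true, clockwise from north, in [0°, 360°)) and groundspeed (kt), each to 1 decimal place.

Leg 1: track=90.0°, groundspeed=151.4 kt
Leg 2: track=199.5°, groundspeed=60.9 kt
Leg 3: track=74.9°, groundspeed=151.5 kt

Leg 1: heading 94.3°; drift -4.3° → track 90.0°, groundspeed 151.4 kt
Leg 2: heading 228.7°; drift -29.2° → track 199.5°, groundspeed 60.9 kt
Leg 3: heading 70.9°; drift +4.0° → track 74.9°, groundspeed 151.5 kt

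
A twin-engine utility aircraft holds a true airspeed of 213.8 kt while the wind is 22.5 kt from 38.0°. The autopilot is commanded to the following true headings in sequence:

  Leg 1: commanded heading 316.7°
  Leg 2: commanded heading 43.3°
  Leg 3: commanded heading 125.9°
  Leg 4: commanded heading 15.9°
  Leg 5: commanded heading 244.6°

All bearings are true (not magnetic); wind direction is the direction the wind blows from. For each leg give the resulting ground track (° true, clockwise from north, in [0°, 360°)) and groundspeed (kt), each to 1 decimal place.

Leg 1: heading 316.7°; drift -6.0° → track 310.7°, groundspeed 211.6 kt
Leg 2: heading 43.3°; drift +0.6° → track 43.9°, groundspeed 191.4 kt
Leg 3: heading 125.9°; drift +6.0° → track 131.9°, groundspeed 214.2 kt
Leg 4: heading 15.9°; drift -2.5° → track 13.4°, groundspeed 193.1 kt
Leg 5: heading 244.6°; drift -2.5° → track 242.1°, groundspeed 234.1 kt

Leg 1: track=310.7°, groundspeed=211.6 kt
Leg 2: track=43.9°, groundspeed=191.4 kt
Leg 3: track=131.9°, groundspeed=214.2 kt
Leg 4: track=13.4°, groundspeed=193.1 kt
Leg 5: track=242.1°, groundspeed=234.1 kt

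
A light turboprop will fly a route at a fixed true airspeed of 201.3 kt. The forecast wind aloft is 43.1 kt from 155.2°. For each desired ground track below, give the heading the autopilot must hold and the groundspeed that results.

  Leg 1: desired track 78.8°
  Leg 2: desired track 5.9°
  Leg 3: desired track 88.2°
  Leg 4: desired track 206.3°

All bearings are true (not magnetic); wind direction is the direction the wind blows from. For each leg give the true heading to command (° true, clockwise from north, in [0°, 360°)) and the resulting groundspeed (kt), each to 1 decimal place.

Leg 1: desired track 78.8°; wind correction +12.0° → command heading 90.8°, groundspeed 186.8 kt
Leg 2: desired track 5.9°; wind correction +6.3° → command heading 12.2°, groundspeed 237.2 kt
Leg 3: desired track 88.2°; wind correction +11.4° → command heading 99.6°, groundspeed 180.5 kt
Leg 4: desired track 206.3°; wind correction -9.6° → command heading 196.7°, groundspeed 171.4 kt

Leg 1: heading=90.8°, groundspeed=186.8 kt
Leg 2: heading=12.2°, groundspeed=237.2 kt
Leg 3: heading=99.6°, groundspeed=180.5 kt
Leg 4: heading=196.7°, groundspeed=171.4 kt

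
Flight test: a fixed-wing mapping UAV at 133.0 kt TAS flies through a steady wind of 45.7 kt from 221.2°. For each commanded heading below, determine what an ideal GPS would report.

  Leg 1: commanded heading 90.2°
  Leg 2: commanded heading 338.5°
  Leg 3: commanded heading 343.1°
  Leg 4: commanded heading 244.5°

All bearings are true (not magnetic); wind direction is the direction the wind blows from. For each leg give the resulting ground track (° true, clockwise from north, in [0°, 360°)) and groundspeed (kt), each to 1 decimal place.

Leg 1: heading 90.2°; drift -11.9° → track 78.3°, groundspeed 166.6 kt
Leg 2: heading 338.5°; drift +14.8° → track 353.3°, groundspeed 159.2 kt
Leg 3: heading 343.1°; drift +13.9° → track 357.0°, groundspeed 161.9 kt
Leg 4: heading 244.5°; drift +11.2° → track 255.7°, groundspeed 92.8 kt

Leg 1: track=78.3°, groundspeed=166.6 kt
Leg 2: track=353.3°, groundspeed=159.2 kt
Leg 3: track=357.0°, groundspeed=161.9 kt
Leg 4: track=255.7°, groundspeed=92.8 kt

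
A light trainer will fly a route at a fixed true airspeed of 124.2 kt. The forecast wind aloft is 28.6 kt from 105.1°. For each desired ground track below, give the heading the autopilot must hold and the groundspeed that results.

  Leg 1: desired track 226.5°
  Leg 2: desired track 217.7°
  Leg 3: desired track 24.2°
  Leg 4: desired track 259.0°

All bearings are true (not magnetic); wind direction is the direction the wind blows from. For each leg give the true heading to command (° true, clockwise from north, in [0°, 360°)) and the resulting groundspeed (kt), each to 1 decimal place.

Leg 1: heading=215.2°, groundspeed=136.7 kt
Leg 2: heading=205.4°, groundspeed=132.4 kt
Leg 3: heading=37.3°, groundspeed=116.4 kt
Leg 4: heading=253.2°, groundspeed=149.2 kt

Leg 1: desired track 226.5°; wind correction -11.3° → command heading 215.2°, groundspeed 136.7 kt
Leg 2: desired track 217.7°; wind correction -12.3° → command heading 205.4°, groundspeed 132.4 kt
Leg 3: desired track 24.2°; wind correction +13.1° → command heading 37.3°, groundspeed 116.4 kt
Leg 4: desired track 259.0°; wind correction -5.8° → command heading 253.2°, groundspeed 149.2 kt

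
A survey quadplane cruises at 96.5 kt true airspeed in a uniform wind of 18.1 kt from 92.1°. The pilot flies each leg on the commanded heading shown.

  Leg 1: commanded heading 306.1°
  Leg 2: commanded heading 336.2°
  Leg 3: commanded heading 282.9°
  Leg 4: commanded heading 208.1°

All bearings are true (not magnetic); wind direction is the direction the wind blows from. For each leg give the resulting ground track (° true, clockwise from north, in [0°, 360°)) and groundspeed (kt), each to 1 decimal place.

Leg 1: track=300.9°, groundspeed=112.0 kt
Leg 2: track=327.3°, groundspeed=105.7 kt
Leg 3: track=281.2°, groundspeed=114.3 kt
Leg 4: track=217.0°, groundspeed=105.7 kt

Leg 1: heading 306.1°; drift -5.2° → track 300.9°, groundspeed 112.0 kt
Leg 2: heading 336.2°; drift -8.9° → track 327.3°, groundspeed 105.7 kt
Leg 3: heading 282.9°; drift -1.7° → track 281.2°, groundspeed 114.3 kt
Leg 4: heading 208.1°; drift +8.9° → track 217.0°, groundspeed 105.7 kt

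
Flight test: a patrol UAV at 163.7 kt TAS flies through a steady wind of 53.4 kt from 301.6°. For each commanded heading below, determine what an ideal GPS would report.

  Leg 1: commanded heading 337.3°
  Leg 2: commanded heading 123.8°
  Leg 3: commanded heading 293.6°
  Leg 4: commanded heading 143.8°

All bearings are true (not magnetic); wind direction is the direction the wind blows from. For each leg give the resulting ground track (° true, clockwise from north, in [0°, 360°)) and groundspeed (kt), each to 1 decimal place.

Leg 1: track=351.8°, groundspeed=124.3 kt
Leg 2: track=123.3°, groundspeed=217.1 kt
Leg 3: track=289.8°, groundspeed=111.1 kt
Leg 4: track=138.4°, groundspeed=214.1 kt

Leg 1: heading 337.3°; drift +14.5° → track 351.8°, groundspeed 124.3 kt
Leg 2: heading 123.8°; drift -0.5° → track 123.3°, groundspeed 217.1 kt
Leg 3: heading 293.6°; drift -3.8° → track 289.8°, groundspeed 111.1 kt
Leg 4: heading 143.8°; drift -5.4° → track 138.4°, groundspeed 214.1 kt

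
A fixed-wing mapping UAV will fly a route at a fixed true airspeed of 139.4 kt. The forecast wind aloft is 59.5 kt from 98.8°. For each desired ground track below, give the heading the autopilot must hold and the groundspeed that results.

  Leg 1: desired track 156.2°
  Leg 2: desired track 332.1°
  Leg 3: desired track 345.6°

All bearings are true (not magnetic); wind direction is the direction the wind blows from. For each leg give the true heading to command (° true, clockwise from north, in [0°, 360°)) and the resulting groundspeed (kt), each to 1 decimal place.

Leg 1: desired track 156.2°; wind correction -21.1° → command heading 135.1°, groundspeed 98.0 kt
Leg 2: desired track 332.1°; wind correction +20.0° → command heading 352.1°, groundspeed 166.5 kt
Leg 3: desired track 345.6°; wind correction +23.1° → command heading 8.7°, groundspeed 151.7 kt

Leg 1: heading=135.1°, groundspeed=98.0 kt
Leg 2: heading=352.1°, groundspeed=166.5 kt
Leg 3: heading=8.7°, groundspeed=151.7 kt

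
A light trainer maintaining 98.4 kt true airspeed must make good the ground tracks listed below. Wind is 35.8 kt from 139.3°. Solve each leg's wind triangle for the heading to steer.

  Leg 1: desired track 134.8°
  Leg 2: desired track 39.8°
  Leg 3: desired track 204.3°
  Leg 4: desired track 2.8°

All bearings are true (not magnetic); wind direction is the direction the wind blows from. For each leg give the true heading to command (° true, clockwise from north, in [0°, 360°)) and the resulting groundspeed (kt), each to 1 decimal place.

Leg 1: heading=136.4°, groundspeed=62.7 kt
Leg 2: heading=60.8°, groundspeed=97.8 kt
Leg 3: heading=185.0°, groundspeed=77.8 kt
Leg 4: heading=17.3°, groundspeed=121.2 kt

Leg 1: desired track 134.8°; wind correction +1.6° → command heading 136.4°, groundspeed 62.7 kt
Leg 2: desired track 39.8°; wind correction +21.0° → command heading 60.8°, groundspeed 97.8 kt
Leg 3: desired track 204.3°; wind correction -19.3° → command heading 185.0°, groundspeed 77.8 kt
Leg 4: desired track 2.8°; wind correction +14.5° → command heading 17.3°, groundspeed 121.2 kt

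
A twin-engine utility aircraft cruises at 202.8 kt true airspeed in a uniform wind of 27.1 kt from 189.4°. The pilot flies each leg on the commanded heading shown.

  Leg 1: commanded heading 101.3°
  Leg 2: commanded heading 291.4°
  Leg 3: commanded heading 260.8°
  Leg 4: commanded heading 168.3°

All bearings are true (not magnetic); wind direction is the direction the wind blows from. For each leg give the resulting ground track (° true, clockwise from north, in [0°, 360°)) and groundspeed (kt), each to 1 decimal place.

Leg 1: track=93.7°, groundspeed=203.7 kt
Leg 2: track=298.6°, groundspeed=210.1 kt
Leg 3: track=268.3°, groundspeed=195.8 kt
Leg 4: track=165.2°, groundspeed=177.8 kt

Leg 1: heading 101.3°; drift -7.6° → track 93.7°, groundspeed 203.7 kt
Leg 2: heading 291.4°; drift +7.2° → track 298.6°, groundspeed 210.1 kt
Leg 3: heading 260.8°; drift +7.5° → track 268.3°, groundspeed 195.8 kt
Leg 4: heading 168.3°; drift -3.1° → track 165.2°, groundspeed 177.8 kt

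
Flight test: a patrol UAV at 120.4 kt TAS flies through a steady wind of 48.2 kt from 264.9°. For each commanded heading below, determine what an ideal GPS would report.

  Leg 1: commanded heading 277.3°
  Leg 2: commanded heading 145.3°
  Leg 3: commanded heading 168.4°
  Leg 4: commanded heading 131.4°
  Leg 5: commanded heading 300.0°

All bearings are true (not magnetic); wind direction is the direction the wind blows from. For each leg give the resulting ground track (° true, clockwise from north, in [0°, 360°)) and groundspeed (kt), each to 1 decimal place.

Leg 1: heading 277.3°; drift +8.0° → track 285.3°, groundspeed 74.1 kt
Leg 2: heading 145.3°; drift -16.2° → track 129.1°, groundspeed 150.2 kt
Leg 3: heading 168.4°; drift -20.8° → track 147.6°, groundspeed 134.7 kt
Leg 4: heading 131.4°; drift -12.8° → track 118.6°, groundspeed 157.5 kt
Leg 5: heading 300.0°; drift +18.9° → track 318.9°, groundspeed 85.6 kt

Leg 1: track=285.3°, groundspeed=74.1 kt
Leg 2: track=129.1°, groundspeed=150.2 kt
Leg 3: track=147.6°, groundspeed=134.7 kt
Leg 4: track=118.6°, groundspeed=157.5 kt
Leg 5: track=318.9°, groundspeed=85.6 kt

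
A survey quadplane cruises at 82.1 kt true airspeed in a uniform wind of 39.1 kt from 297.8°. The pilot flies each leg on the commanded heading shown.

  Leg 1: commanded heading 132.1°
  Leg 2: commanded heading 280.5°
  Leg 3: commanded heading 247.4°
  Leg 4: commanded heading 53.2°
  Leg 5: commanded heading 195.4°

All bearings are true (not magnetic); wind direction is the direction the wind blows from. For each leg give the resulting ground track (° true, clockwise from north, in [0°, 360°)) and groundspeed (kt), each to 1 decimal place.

Leg 1: heading 132.1°; drift -4.6° → track 127.5°, groundspeed 120.4 kt
Leg 2: heading 280.5°; drift -14.6° → track 265.9°, groundspeed 46.3 kt
Leg 3: heading 247.4°; drift -27.8° → track 219.6°, groundspeed 64.6 kt
Leg 4: heading 53.2°; drift +19.7° → track 72.9°, groundspeed 105.0 kt
Leg 5: heading 195.4°; drift -22.9° → track 172.5°, groundspeed 98.2 kt

Leg 1: track=127.5°, groundspeed=120.4 kt
Leg 2: track=265.9°, groundspeed=46.3 kt
Leg 3: track=219.6°, groundspeed=64.6 kt
Leg 4: track=72.9°, groundspeed=105.0 kt
Leg 5: track=172.5°, groundspeed=98.2 kt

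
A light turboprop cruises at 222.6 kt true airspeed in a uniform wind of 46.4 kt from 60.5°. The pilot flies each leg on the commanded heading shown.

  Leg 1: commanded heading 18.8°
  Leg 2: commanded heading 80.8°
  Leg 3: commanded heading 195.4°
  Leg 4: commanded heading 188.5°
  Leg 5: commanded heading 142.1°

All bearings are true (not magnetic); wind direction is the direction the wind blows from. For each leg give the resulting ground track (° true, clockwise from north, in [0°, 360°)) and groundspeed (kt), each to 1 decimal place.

Leg 1: heading 18.8°; drift -9.3° → track 9.5°, groundspeed 190.5 kt
Leg 2: heading 80.8°; drift +5.1° → track 85.9°, groundspeed 179.8 kt
Leg 3: heading 195.4°; drift +7.3° → track 202.7°, groundspeed 257.5 kt
Leg 4: heading 188.5°; drift +8.3° → track 196.8°, groundspeed 253.8 kt
Leg 5: heading 142.1°; drift +12.0° → track 154.1°, groundspeed 220.6 kt

Leg 1: track=9.5°, groundspeed=190.5 kt
Leg 2: track=85.9°, groundspeed=179.8 kt
Leg 3: track=202.7°, groundspeed=257.5 kt
Leg 4: track=196.8°, groundspeed=253.8 kt
Leg 5: track=154.1°, groundspeed=220.6 kt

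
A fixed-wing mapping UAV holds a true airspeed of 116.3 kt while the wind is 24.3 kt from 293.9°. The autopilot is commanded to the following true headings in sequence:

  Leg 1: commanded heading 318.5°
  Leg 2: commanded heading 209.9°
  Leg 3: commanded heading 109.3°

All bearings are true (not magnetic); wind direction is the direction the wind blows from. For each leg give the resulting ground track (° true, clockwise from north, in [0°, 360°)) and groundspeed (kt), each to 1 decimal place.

Leg 1: heading 318.5°; drift +6.1° → track 324.6°, groundspeed 94.7 kt
Leg 2: heading 209.9°; drift -12.0° → track 197.9°, groundspeed 116.3 kt
Leg 3: heading 109.3°; drift +0.8° → track 110.1°, groundspeed 140.5 kt

Leg 1: track=324.6°, groundspeed=94.7 kt
Leg 2: track=197.9°, groundspeed=116.3 kt
Leg 3: track=110.1°, groundspeed=140.5 kt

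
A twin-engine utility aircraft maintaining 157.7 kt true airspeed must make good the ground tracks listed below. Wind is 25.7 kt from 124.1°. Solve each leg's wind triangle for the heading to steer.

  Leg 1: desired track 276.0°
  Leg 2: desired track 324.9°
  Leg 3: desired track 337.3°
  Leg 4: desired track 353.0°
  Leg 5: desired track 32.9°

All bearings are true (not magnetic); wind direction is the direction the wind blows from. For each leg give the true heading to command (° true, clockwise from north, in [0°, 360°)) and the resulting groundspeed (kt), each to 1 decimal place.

Leg 1: heading=271.6°, groundspeed=179.9 kt
Leg 2: heading=328.2°, groundspeed=181.5 kt
Leg 3: heading=342.4°, groundspeed=178.6 kt
Leg 4: heading=0.1°, groundspeed=173.4 kt
Leg 5: heading=42.3°, groundspeed=156.1 kt

Leg 1: desired track 276.0°; wind correction -4.4° → command heading 271.6°, groundspeed 179.9 kt
Leg 2: desired track 324.9°; wind correction +3.3° → command heading 328.2°, groundspeed 181.5 kt
Leg 3: desired track 337.3°; wind correction +5.1° → command heading 342.4°, groundspeed 178.6 kt
Leg 4: desired track 353.0°; wind correction +7.1° → command heading 0.1°, groundspeed 173.4 kt
Leg 5: desired track 32.9°; wind correction +9.4° → command heading 42.3°, groundspeed 156.1 kt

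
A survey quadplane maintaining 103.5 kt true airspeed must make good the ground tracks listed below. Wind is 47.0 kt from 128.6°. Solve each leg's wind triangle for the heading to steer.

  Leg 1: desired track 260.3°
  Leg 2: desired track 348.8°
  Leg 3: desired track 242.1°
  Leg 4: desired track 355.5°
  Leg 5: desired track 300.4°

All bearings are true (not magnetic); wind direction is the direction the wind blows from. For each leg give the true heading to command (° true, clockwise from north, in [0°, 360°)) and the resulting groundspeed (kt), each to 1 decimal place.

Leg 1: desired track 260.3°; wind correction -19.8° → command heading 240.5°, groundspeed 128.6 kt
Leg 2: desired track 348.8°; wind correction +17.0° → command heading 5.8°, groundspeed 134.9 kt
Leg 3: desired track 242.1°; wind correction -24.6° → command heading 217.5°, groundspeed 112.8 kt
Leg 4: desired track 355.5°; wind correction +19.4° → command heading 14.9°, groundspeed 129.8 kt
Leg 5: desired track 300.4°; wind correction -3.7° → command heading 296.7°, groundspeed 149.8 kt

Leg 1: heading=240.5°, groundspeed=128.6 kt
Leg 2: heading=5.8°, groundspeed=134.9 kt
Leg 3: heading=217.5°, groundspeed=112.8 kt
Leg 4: heading=14.9°, groundspeed=129.8 kt
Leg 5: heading=296.7°, groundspeed=149.8 kt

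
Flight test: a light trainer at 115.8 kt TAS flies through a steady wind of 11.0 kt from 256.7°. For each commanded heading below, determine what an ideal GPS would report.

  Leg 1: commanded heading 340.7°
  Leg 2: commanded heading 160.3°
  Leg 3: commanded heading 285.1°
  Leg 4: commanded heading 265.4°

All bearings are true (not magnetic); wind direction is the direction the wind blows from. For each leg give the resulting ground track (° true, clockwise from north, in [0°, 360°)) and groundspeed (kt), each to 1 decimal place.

Leg 1: heading 340.7°; drift +5.5° → track 346.2°, groundspeed 115.2 kt
Leg 2: heading 160.3°; drift -5.3° → track 155.0°, groundspeed 117.5 kt
Leg 3: heading 285.1°; drift +2.8° → track 287.9°, groundspeed 106.3 kt
Leg 4: heading 265.4°; drift +0.9° → track 266.3°, groundspeed 104.9 kt

Leg 1: track=346.2°, groundspeed=115.2 kt
Leg 2: track=155.0°, groundspeed=117.5 kt
Leg 3: track=287.9°, groundspeed=106.3 kt
Leg 4: track=266.3°, groundspeed=104.9 kt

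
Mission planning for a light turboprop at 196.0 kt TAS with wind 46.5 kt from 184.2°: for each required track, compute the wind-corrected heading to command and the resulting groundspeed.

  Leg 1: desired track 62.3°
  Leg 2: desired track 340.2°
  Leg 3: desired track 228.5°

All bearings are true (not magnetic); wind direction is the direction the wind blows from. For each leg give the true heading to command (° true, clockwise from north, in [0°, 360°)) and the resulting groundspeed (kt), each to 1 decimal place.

Leg 1: heading=73.9°, groundspeed=216.6 kt
Leg 2: heading=334.7°, groundspeed=237.6 kt
Leg 3: heading=219.0°, groundspeed=160.0 kt

Leg 1: desired track 62.3°; wind correction +11.6° → command heading 73.9°, groundspeed 216.6 kt
Leg 2: desired track 340.2°; wind correction -5.5° → command heading 334.7°, groundspeed 237.6 kt
Leg 3: desired track 228.5°; wind correction -9.5° → command heading 219.0°, groundspeed 160.0 kt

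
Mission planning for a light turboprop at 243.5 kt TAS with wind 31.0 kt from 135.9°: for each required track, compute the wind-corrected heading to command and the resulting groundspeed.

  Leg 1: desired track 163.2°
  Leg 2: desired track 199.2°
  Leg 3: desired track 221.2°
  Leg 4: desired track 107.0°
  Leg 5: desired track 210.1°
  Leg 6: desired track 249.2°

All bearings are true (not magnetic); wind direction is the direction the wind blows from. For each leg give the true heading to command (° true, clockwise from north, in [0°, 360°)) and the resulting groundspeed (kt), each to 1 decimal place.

Leg 1: desired track 163.2°; wind correction -3.3° → command heading 159.9°, groundspeed 215.5 kt
Leg 2: desired track 199.2°; wind correction -6.5° → command heading 192.7°, groundspeed 228.0 kt
Leg 3: desired track 221.2°; wind correction -7.3° → command heading 213.9°, groundspeed 239.0 kt
Leg 4: desired track 107.0°; wind correction +3.5° → command heading 110.5°, groundspeed 215.9 kt
Leg 5: desired track 210.1°; wind correction -7.0° → command heading 203.1°, groundspeed 233.2 kt
Leg 6: desired track 249.2°; wind correction -6.7° → command heading 242.5°, groundspeed 254.1 kt

Leg 1: heading=159.9°, groundspeed=215.5 kt
Leg 2: heading=192.7°, groundspeed=228.0 kt
Leg 3: heading=213.9°, groundspeed=239.0 kt
Leg 4: heading=110.5°, groundspeed=215.9 kt
Leg 5: heading=203.1°, groundspeed=233.2 kt
Leg 6: heading=242.5°, groundspeed=254.1 kt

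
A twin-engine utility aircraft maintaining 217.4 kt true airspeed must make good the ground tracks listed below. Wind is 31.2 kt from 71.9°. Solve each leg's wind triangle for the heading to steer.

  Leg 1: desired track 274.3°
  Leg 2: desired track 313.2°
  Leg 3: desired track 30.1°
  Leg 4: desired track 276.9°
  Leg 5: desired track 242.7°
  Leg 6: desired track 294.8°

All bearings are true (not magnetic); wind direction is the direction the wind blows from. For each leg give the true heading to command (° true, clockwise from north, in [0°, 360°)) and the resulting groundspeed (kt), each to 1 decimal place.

Leg 1: heading=277.4°, groundspeed=245.9 kt
Leg 2: heading=320.4°, groundspeed=230.7 kt
Leg 3: heading=35.6°, groundspeed=193.1 kt
Leg 4: heading=280.4°, groundspeed=245.3 kt
Leg 5: heading=241.4°, groundspeed=248.1 kt
Leg 6: heading=300.4°, groundspeed=239.2 kt

Leg 1: desired track 274.3°; wind correction +3.1° → command heading 277.4°, groundspeed 245.9 kt
Leg 2: desired track 313.2°; wind correction +7.2° → command heading 320.4°, groundspeed 230.7 kt
Leg 3: desired track 30.1°; wind correction +5.5° → command heading 35.6°, groundspeed 193.1 kt
Leg 4: desired track 276.9°; wind correction +3.5° → command heading 280.4°, groundspeed 245.3 kt
Leg 5: desired track 242.7°; wind correction -1.3° → command heading 241.4°, groundspeed 248.1 kt
Leg 6: desired track 294.8°; wind correction +5.6° → command heading 300.4°, groundspeed 239.2 kt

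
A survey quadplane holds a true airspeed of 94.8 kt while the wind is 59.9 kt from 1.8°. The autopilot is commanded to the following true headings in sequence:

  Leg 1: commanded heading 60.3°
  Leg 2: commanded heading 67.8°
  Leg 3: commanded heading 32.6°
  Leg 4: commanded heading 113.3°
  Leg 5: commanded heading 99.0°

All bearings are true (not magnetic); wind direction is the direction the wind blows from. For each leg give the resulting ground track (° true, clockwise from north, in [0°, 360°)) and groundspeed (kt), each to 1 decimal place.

Leg 1: track=99.1°, groundspeed=81.5 kt
Leg 2: track=105.6°, groundspeed=89.2 kt
Leg 3: track=67.9°, groundspeed=53.1 kt
Leg 4: track=138.8°, groundspeed=129.4 kt
Leg 5: track=129.2°, groundspeed=118.3 kt

Leg 1: heading 60.3°; drift +38.8° → track 99.1°, groundspeed 81.5 kt
Leg 2: heading 67.8°; drift +37.8° → track 105.6°, groundspeed 89.2 kt
Leg 3: heading 32.6°; drift +35.3° → track 67.9°, groundspeed 53.1 kt
Leg 4: heading 113.3°; drift +25.5° → track 138.8°, groundspeed 129.4 kt
Leg 5: heading 99.0°; drift +30.2° → track 129.2°, groundspeed 118.3 kt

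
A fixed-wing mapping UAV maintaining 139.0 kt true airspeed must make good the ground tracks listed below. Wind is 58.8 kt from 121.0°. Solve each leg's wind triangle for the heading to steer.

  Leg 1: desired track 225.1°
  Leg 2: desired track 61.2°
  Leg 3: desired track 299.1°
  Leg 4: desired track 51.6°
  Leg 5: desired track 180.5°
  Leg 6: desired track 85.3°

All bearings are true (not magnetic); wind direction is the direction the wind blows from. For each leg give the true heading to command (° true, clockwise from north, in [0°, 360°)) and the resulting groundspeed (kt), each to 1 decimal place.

Leg 1: desired track 225.1°; wind correction -24.2° → command heading 200.9°, groundspeed 141.1 kt
Leg 2: desired track 61.2°; wind correction +21.4° → command heading 82.6°, groundspeed 99.8 kt
Leg 3: desired track 299.1°; wind correction -0.8° → command heading 298.3°, groundspeed 197.8 kt
Leg 4: desired track 51.6°; wind correction +23.3° → command heading 74.9°, groundspeed 107.0 kt
Leg 5: desired track 180.5°; wind correction -21.4° → command heading 159.1°, groundspeed 99.6 kt
Leg 6: desired track 85.3°; wind correction +14.3° → command heading 99.6°, groundspeed 86.9 kt

Leg 1: heading=200.9°, groundspeed=141.1 kt
Leg 2: heading=82.6°, groundspeed=99.8 kt
Leg 3: heading=298.3°, groundspeed=197.8 kt
Leg 4: heading=74.9°, groundspeed=107.0 kt
Leg 5: heading=159.1°, groundspeed=99.6 kt
Leg 6: heading=99.6°, groundspeed=86.9 kt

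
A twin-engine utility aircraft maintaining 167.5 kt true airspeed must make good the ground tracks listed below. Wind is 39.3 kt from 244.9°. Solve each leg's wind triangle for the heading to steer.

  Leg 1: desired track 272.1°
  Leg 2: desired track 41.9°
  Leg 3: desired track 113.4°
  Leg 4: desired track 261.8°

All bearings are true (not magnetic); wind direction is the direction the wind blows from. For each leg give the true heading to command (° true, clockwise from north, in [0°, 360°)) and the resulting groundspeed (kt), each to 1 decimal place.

Leg 1: desired track 272.1°; wind correction -6.2° → command heading 265.9°, groundspeed 131.6 kt
Leg 2: desired track 41.9°; wind correction -5.3° → command heading 36.6°, groundspeed 203.0 kt
Leg 3: desired track 113.4°; wind correction +10.1° → command heading 123.5°, groundspeed 190.9 kt
Leg 4: desired track 261.8°; wind correction -3.9° → command heading 257.9°, groundspeed 129.5 kt

Leg 1: heading=265.9°, groundspeed=131.6 kt
Leg 2: heading=36.6°, groundspeed=203.0 kt
Leg 3: heading=123.5°, groundspeed=190.9 kt
Leg 4: heading=257.9°, groundspeed=129.5 kt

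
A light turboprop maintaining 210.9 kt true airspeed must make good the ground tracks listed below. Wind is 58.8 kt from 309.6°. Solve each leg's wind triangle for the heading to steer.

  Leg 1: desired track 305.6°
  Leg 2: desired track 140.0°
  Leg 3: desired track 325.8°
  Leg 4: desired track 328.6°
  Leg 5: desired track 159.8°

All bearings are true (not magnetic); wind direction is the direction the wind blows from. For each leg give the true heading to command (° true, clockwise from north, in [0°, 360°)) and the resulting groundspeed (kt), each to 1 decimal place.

Leg 1: heading=306.7°, groundspeed=152.2 kt
Leg 2: heading=142.9°, groundspeed=268.5 kt
Leg 3: heading=321.3°, groundspeed=153.8 kt
Leg 4: heading=323.4°, groundspeed=154.4 kt
Leg 5: heading=167.9°, groundspeed=259.6 kt

Leg 1: desired track 305.6°; wind correction +1.1° → command heading 306.7°, groundspeed 152.2 kt
Leg 2: desired track 140.0°; wind correction +2.9° → command heading 142.9°, groundspeed 268.5 kt
Leg 3: desired track 325.8°; wind correction -4.5° → command heading 321.3°, groundspeed 153.8 kt
Leg 4: desired track 328.6°; wind correction -5.2° → command heading 323.4°, groundspeed 154.4 kt
Leg 5: desired track 159.8°; wind correction +8.1° → command heading 167.9°, groundspeed 259.6 kt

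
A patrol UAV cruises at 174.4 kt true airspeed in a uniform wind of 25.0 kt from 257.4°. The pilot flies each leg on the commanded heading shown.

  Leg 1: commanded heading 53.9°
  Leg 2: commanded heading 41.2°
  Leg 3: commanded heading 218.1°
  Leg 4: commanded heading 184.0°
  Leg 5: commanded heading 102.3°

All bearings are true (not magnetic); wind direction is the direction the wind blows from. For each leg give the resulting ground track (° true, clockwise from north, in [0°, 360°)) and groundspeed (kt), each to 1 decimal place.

Leg 1: track=56.8°, groundspeed=197.6 kt
Leg 2: track=45.5°, groundspeed=195.1 kt
Leg 3: track=212.3°, groundspeed=155.9 kt
Leg 4: track=175.8°, groundspeed=169.0 kt
Leg 5: track=99.2°, groundspeed=197.4 kt

Leg 1: heading 53.9°; drift +2.9° → track 56.8°, groundspeed 197.6 kt
Leg 2: heading 41.2°; drift +4.3° → track 45.5°, groundspeed 195.1 kt
Leg 3: heading 218.1°; drift -5.8° → track 212.3°, groundspeed 155.9 kt
Leg 4: heading 184.0°; drift -8.2° → track 175.8°, groundspeed 169.0 kt
Leg 5: heading 102.3°; drift -3.1° → track 99.2°, groundspeed 197.4 kt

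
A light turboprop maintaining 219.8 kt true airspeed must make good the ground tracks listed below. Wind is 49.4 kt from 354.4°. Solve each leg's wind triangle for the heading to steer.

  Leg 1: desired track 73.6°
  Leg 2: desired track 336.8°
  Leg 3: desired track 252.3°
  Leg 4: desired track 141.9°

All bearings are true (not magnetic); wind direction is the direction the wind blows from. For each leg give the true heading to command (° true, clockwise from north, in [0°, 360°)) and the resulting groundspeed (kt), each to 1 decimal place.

Leg 1: desired track 73.6°; wind correction -12.8° → command heading 60.8°, groundspeed 205.1 kt
Leg 2: desired track 336.8°; wind correction +3.9° → command heading 340.7°, groundspeed 172.2 kt
Leg 3: desired track 252.3°; wind correction +12.7° → command heading 265.0°, groundspeed 224.8 kt
Leg 4: desired track 141.9°; wind correction -6.9° → command heading 135.0°, groundspeed 259.9 kt

Leg 1: heading=60.8°, groundspeed=205.1 kt
Leg 2: heading=340.7°, groundspeed=172.2 kt
Leg 3: heading=265.0°, groundspeed=224.8 kt
Leg 4: heading=135.0°, groundspeed=259.9 kt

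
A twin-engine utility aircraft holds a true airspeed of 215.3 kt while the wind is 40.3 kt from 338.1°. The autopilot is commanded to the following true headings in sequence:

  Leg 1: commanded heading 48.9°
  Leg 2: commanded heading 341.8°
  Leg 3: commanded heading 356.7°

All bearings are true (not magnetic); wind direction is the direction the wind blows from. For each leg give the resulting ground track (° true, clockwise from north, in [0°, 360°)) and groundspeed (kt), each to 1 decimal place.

Leg 1: track=59.6°, groundspeed=205.6 kt
Leg 2: track=342.7°, groundspeed=175.1 kt
Leg 3: track=0.9°, groundspeed=177.6 kt

Leg 1: heading 48.9°; drift +10.7° → track 59.6°, groundspeed 205.6 kt
Leg 2: heading 341.8°; drift +0.9° → track 342.7°, groundspeed 175.1 kt
Leg 3: heading 356.7°; drift +4.2° → track 0.9°, groundspeed 177.6 kt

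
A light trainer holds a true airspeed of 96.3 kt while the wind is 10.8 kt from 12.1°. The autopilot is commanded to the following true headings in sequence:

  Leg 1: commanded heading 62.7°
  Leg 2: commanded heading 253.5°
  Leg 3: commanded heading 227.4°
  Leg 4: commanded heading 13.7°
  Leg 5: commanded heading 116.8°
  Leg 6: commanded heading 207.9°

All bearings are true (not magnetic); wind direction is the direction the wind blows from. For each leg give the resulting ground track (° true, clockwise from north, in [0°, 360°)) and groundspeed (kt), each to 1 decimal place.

Leg 1: heading 62.7°; drift +5.3° → track 68.0°, groundspeed 89.8 kt
Leg 2: heading 253.5°; drift -5.3° → track 248.2°, groundspeed 101.9 kt
Leg 3: heading 227.4°; drift -3.4° → track 224.0°, groundspeed 105.3 kt
Leg 4: heading 13.7°; drift +0.2° → track 13.9°, groundspeed 85.5 kt
Leg 5: heading 116.8°; drift +6.0° → track 122.8°, groundspeed 99.6 kt
Leg 6: heading 207.9°; drift -1.6° → track 206.3°, groundspeed 106.7 kt

Leg 1: track=68.0°, groundspeed=89.8 kt
Leg 2: track=248.2°, groundspeed=101.9 kt
Leg 3: track=224.0°, groundspeed=105.3 kt
Leg 4: track=13.9°, groundspeed=85.5 kt
Leg 5: track=122.8°, groundspeed=99.6 kt
Leg 6: track=206.3°, groundspeed=106.7 kt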